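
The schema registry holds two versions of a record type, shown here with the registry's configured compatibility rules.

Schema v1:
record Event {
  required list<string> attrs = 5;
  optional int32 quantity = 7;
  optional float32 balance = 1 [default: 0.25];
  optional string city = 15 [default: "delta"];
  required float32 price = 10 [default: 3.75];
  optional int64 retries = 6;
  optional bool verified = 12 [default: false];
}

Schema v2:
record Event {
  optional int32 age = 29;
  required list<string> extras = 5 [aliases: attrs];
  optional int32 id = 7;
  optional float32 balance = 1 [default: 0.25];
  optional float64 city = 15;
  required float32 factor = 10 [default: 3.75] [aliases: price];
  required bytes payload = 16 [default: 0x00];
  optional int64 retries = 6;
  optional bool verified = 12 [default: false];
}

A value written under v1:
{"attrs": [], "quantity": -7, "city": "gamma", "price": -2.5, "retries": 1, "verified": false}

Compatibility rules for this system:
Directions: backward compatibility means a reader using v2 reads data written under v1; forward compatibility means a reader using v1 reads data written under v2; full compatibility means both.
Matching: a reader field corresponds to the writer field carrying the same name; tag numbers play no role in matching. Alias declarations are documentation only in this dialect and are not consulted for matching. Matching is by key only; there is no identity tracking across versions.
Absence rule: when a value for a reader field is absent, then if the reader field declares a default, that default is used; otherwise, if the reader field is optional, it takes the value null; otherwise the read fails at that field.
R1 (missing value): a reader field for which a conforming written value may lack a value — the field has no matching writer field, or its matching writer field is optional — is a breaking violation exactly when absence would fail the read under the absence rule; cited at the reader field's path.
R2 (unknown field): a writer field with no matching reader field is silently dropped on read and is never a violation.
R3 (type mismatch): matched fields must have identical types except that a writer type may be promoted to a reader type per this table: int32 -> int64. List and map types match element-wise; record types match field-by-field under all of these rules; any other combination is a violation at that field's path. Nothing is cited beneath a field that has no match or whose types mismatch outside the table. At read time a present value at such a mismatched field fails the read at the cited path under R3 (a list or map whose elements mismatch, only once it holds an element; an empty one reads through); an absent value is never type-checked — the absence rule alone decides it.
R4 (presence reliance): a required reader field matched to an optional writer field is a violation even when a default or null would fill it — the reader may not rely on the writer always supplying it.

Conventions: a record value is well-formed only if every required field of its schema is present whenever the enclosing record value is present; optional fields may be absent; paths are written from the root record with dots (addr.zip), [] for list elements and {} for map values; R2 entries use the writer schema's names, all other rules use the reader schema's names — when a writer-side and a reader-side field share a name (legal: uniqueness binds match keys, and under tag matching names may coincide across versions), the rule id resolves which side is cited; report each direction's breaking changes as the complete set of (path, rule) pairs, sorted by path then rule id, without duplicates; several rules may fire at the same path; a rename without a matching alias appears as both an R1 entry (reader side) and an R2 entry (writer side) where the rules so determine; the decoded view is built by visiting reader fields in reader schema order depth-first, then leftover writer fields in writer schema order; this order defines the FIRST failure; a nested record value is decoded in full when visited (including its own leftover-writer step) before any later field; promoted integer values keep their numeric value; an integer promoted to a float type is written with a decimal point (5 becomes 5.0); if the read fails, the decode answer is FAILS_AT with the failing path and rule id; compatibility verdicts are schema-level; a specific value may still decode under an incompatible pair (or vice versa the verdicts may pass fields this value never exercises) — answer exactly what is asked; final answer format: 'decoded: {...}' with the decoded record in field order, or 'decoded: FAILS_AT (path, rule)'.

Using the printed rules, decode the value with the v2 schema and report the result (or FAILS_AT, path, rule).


the writer's type comes first in each Event pair
decode walk for Event under reader schema v2:
  age := null (absent, optional -> null)
  read fails at extras under R1 (no fill)
  => FAILS_AT (extras, R1)
remaining Event differences; none change what is asked:
  added field age to record Event: optional int32, tag 29 (in v2 it sits immediately before extras) -> inert under this dialect — no rule fires on Event and the result does not move
  field city in record Event: type string changed to float64 (its default is dropped) -> affects the rule determinations only; this particular Event value decodes identically
  renamed field price to factor in record Event (alias price declared on the renamed field) -> inert under this dialect — no rule fires on Event and the result does not move
  renamed field quantity to id in record Event -> inert under this dialect — no rule fires on Event and the result does not move
  added field payload to record Event: required bytes, tag 16, default 0x00 (in v2 it sits immediately before retries) -> inert under this dialect — no rule fires on Event and the result does not move

decoded: FAILS_AT (extras, R1)


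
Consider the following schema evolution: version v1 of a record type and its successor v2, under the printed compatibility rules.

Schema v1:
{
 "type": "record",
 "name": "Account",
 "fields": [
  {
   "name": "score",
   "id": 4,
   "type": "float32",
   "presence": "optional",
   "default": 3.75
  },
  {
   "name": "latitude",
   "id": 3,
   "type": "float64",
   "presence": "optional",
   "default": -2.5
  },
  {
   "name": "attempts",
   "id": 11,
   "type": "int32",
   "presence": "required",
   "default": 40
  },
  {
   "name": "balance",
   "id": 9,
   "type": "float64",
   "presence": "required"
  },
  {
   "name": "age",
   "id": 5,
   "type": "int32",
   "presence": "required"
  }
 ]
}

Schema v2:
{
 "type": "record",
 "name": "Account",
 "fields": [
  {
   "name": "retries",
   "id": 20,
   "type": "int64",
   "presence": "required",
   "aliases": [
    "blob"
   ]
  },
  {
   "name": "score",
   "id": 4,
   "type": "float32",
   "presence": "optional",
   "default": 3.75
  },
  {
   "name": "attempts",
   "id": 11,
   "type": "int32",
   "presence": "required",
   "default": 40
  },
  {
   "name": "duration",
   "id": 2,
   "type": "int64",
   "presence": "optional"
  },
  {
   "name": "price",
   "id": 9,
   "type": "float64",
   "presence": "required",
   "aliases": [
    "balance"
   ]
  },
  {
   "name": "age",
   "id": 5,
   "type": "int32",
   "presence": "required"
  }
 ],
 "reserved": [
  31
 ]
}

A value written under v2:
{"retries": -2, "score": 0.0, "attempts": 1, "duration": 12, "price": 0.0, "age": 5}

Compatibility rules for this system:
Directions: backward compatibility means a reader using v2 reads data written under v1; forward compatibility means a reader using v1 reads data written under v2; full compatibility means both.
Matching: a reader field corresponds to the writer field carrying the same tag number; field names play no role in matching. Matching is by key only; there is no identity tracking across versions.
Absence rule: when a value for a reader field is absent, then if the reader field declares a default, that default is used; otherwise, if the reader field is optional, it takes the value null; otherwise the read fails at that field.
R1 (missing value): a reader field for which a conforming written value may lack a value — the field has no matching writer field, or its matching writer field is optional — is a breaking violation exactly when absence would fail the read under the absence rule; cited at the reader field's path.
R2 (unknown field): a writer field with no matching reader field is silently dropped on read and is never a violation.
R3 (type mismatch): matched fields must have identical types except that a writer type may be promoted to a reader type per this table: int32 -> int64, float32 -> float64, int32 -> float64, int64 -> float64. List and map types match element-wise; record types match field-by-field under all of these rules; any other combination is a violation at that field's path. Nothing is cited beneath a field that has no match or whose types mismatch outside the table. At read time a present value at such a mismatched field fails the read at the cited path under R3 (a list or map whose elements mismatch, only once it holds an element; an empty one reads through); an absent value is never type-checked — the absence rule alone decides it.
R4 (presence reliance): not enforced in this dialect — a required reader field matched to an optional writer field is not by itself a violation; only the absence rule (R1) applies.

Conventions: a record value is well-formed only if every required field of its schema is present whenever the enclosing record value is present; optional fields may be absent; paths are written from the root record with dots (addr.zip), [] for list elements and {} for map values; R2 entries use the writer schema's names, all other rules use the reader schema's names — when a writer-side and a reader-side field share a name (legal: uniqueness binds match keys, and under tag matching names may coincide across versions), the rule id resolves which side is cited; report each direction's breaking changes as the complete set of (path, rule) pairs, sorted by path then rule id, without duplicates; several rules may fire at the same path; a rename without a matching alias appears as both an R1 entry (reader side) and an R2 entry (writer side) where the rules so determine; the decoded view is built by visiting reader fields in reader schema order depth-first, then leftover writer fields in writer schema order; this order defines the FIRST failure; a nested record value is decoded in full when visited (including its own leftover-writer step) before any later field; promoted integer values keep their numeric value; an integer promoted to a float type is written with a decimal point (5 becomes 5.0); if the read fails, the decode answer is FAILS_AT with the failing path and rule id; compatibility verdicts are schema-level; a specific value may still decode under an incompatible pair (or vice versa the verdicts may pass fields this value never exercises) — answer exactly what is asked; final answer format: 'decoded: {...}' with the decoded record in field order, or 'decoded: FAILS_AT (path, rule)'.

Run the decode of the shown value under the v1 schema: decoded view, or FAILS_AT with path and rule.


decoded: {"score": 0.0, "latitude": -2.5, "attempts": 1, "balance": 0.0, "age": 5}

in Account below, arrows point writer -> reader
decoding the Account value with the v1 reader:
  score := 0.0
  latitude := -2.5 (absent -> default)
  attempts := 1
  balance := 0.0 (from writer price)
  age := 5
  writer retries: unknown -> dropped
  writer duration: unknown -> dropped
  => decoded: {"score": 0.0, "latitude": -2.5, "attempts": 1, "balance": 0.0, "age": 5}
ruling out the remaining Account differences:
  added field duration to record Account: optional int64, tag 2 (in v2 it sits immediately before price) -> triggers nothing under the printed rules; the Account answer is the same either way
  added field retries to record Account: required int64, tag 20 (in v2 it sits immediately before score) -> schema-level compatibility only; this Account value's decode is unchanged
  removed field latitude from record Account -> triggers nothing under the printed rules; the Account answer is the same either way
  renamed field balance to price in record Account (alias balance declared on the renamed field) -> triggers nothing under the printed rules; the Account answer is the same either way


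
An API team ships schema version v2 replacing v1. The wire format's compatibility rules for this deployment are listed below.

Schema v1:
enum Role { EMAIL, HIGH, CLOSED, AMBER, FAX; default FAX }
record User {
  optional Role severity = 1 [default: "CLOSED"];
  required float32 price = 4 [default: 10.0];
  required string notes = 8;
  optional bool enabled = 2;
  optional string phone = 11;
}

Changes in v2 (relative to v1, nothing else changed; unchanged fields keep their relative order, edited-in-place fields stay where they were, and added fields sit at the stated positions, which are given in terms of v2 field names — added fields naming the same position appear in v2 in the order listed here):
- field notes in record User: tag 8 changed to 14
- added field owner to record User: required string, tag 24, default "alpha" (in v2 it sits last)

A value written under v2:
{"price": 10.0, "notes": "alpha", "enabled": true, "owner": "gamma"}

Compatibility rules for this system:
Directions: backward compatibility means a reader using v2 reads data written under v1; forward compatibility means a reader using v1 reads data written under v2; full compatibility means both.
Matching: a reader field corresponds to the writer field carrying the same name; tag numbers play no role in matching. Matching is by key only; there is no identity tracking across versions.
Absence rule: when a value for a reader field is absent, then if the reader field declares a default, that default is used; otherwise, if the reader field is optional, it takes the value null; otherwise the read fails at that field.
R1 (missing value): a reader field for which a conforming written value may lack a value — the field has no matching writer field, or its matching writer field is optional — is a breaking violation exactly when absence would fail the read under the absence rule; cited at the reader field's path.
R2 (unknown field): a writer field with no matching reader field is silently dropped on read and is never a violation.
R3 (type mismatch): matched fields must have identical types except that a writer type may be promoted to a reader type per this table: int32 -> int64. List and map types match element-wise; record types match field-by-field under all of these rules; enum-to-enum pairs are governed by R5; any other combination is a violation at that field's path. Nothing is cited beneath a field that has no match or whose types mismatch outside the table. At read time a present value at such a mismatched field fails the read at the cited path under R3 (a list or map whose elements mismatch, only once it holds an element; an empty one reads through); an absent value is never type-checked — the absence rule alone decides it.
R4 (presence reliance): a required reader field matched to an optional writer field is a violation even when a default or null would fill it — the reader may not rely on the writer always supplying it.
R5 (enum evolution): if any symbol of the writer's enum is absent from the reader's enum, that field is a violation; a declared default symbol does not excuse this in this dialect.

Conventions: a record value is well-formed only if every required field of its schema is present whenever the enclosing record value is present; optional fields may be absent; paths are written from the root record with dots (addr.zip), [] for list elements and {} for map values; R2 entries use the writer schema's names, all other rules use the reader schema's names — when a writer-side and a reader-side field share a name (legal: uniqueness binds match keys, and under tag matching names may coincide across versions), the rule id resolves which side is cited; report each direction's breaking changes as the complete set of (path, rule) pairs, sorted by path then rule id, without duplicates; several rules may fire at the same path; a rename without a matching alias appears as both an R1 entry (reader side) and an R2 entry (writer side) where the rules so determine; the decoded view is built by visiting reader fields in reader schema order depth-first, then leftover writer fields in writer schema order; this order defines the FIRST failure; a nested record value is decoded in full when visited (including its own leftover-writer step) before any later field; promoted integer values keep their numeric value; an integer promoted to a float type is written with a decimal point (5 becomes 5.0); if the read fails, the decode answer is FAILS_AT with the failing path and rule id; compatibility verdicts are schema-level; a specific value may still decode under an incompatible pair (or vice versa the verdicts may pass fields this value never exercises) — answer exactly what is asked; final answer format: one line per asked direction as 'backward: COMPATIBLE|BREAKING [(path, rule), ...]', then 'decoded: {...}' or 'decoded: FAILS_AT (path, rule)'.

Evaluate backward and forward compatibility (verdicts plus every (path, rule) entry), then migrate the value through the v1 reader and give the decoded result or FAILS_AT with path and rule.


arrows below run writer -> reader for User
backward on User — v2 reading data written by v1:
  severity: paired with writer severity (Role -> Role; writer optional)
  price: paired with writer price (float32 -> float32; writer required)
  notes: paired with writer notes (string -> string; writer required)
  enabled: paired with writer enabled (bool -> bool; writer optional)
  phone: paired with writer phone (string -> string; writer optional)
  owner has no writer counterpart
  => backward verdict for User: COMPATIBLE, no violations
forward on User — v1 reading data written by v2:
  severity: paired with writer severity (Role -> Role; writer optional)
  price: paired with writer price (float32 -> float32; writer required)
  notes: paired with writer notes (string -> string; writer required)
  enabled: paired with writer enabled (bool -> bool; writer optional)
  phone: paired with writer phone (string -> string; writer optional)
  writer field owner has no reader counterpart
  => forward verdict for User: COMPATIBLE, no violations
decoding the User value with the v1 reader:
  severity := "CLOSED" (absent -> default)
  price := 10.0
  notes := "alpha"
  enabled := true
  phone := null (absent, optional -> null)
  writer owner: unknown -> dropped
  => decoded: {"severity": "CLOSED", "price": 10.0, "notes": "alpha", "enabled": true, "phone": null}

backward: COMPATIBLE []; forward: COMPATIBLE []; decoded: {"severity": "CLOSED", "price": 10.0, "notes": "alpha", "enabled": true, "phone": null}


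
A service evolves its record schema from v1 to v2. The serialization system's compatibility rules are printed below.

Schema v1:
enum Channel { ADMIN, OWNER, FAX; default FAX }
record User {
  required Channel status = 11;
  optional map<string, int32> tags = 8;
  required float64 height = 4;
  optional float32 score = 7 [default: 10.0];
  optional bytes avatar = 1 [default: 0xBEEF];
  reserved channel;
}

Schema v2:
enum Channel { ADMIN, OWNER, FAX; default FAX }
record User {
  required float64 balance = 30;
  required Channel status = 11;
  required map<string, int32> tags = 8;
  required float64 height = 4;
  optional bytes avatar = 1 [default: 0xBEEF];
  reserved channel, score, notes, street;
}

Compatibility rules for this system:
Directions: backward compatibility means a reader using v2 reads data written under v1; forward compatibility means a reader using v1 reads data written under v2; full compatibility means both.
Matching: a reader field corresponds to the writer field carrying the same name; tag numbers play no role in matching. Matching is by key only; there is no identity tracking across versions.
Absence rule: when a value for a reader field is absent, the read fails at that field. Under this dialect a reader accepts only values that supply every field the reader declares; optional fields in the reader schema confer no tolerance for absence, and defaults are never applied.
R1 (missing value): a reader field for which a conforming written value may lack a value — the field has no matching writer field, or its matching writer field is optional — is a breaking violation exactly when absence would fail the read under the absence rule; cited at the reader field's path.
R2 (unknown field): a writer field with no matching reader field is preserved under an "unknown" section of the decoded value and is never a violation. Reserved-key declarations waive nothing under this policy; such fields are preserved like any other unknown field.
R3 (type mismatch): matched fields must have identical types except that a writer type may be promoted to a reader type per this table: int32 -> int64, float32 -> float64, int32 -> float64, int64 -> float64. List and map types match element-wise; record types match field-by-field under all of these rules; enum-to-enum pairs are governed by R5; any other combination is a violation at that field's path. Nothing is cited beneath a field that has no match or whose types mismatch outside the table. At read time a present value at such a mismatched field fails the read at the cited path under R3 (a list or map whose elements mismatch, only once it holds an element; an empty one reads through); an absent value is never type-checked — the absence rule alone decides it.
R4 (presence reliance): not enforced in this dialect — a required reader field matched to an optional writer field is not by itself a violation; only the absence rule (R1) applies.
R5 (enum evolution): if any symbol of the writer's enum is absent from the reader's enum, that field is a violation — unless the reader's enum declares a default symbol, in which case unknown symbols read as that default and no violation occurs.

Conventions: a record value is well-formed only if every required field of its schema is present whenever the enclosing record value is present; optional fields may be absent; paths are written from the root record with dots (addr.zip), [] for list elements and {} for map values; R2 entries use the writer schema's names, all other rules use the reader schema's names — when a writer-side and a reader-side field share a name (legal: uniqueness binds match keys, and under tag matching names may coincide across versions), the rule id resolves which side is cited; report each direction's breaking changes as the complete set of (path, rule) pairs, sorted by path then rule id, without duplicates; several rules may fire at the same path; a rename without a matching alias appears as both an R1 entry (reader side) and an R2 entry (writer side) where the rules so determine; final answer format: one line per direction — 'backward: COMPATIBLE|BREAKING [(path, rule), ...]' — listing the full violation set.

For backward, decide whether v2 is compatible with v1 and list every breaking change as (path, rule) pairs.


backward: BREAKING [(avatar, R1), (balance, R1), (tags, R1)]

arrows below run writer -> reader for User
backward analysis of User with v2 as reader and v1 as writer:
  balance has no writer counterpart
  status <- status (Channel -> Channel, writer required)
  tags <- tags (map<string, int32> -> map<string, int32>, writer optional)
  height <- height (float64 -> float64, writer required)
  avatar <- avatar (bytes -> bytes, writer optional)
  writer score: unknown to reader
  R1 fires at avatar
  R1 fires at balance
  R1 fires at tags
  => backward verdict for User: BREAKING, 3 violation(s)
remaining User differences; none change what is asked:
  field tags in record User: optional changed to required -> affects forward compatibility only, which is not asked


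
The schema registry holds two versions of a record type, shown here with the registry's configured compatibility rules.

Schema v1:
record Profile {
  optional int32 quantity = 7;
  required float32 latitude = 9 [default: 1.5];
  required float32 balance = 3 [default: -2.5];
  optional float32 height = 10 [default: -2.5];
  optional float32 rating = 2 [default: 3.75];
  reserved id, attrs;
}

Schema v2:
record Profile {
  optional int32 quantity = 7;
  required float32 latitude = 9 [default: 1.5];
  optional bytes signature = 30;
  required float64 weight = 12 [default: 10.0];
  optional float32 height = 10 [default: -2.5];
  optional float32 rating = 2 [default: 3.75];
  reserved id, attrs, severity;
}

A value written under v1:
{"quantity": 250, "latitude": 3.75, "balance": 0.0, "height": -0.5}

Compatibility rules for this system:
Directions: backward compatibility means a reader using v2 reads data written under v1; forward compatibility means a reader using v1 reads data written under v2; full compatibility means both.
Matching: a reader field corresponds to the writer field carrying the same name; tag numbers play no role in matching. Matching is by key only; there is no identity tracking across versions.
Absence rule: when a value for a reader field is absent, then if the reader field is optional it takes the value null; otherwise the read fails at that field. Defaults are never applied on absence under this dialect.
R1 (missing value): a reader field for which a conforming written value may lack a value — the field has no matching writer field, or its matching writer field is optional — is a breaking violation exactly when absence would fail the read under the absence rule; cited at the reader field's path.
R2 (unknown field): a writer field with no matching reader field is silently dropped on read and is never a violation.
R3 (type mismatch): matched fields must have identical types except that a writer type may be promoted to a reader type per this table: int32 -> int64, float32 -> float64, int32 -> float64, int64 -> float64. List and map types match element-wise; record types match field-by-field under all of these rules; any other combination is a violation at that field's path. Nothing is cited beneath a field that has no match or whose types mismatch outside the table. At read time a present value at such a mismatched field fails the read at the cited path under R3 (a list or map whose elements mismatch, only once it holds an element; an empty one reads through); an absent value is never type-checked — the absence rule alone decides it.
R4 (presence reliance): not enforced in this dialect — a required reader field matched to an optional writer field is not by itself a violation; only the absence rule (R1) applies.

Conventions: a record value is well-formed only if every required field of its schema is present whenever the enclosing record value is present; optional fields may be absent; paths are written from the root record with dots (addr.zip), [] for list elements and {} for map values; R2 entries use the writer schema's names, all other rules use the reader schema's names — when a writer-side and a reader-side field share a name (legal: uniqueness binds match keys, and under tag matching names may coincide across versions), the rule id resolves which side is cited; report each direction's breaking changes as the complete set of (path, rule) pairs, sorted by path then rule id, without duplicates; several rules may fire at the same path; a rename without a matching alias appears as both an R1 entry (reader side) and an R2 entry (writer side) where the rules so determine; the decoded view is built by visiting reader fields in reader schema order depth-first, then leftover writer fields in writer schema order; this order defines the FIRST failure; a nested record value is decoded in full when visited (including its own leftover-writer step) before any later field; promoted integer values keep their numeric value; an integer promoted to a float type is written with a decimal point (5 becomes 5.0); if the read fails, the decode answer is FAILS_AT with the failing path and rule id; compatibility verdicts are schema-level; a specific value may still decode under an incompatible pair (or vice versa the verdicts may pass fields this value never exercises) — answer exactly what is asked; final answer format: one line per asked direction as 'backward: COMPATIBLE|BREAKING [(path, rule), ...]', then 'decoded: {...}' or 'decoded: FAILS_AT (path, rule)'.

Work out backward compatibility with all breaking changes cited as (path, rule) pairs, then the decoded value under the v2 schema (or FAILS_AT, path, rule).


backward: BREAKING [(weight, R1)]; decoded: FAILS_AT (weight, R1)

each type pair in Profile: writer, then reader
backward for Profile (reader v2, writer v1):
  quantity: int32 -> int32, writer optional; from quantity
  latitude: float32 -> float32, writer required; from latitude
  no writer field matches reader signature
  no writer field matches reader weight
  height: float32 -> float32, writer optional; from height
  rating: float32 -> float32, writer optional; from rating
  leftover writer field: balance
  rule R1 violated at weight
  => 1 violation(s): backward is BREAKING for Profile
migrating the Profile value to v2:
  quantity := 250
  latitude := 3.75
  signature := null (absent, optional -> null)
  read fails at weight under R1 (no fill)
  => FAILS_AT (weight, R1)
checking off the Profile differences that do not matter here:
  removed field balance from record Profile -> affects forward compatibility only, which is not asked
  added field signature to record Profile: optional bytes, tag 30 (in v2 it sits immediately before height) -> no rule fires on it in Profile's dialect; the asked verdict holds


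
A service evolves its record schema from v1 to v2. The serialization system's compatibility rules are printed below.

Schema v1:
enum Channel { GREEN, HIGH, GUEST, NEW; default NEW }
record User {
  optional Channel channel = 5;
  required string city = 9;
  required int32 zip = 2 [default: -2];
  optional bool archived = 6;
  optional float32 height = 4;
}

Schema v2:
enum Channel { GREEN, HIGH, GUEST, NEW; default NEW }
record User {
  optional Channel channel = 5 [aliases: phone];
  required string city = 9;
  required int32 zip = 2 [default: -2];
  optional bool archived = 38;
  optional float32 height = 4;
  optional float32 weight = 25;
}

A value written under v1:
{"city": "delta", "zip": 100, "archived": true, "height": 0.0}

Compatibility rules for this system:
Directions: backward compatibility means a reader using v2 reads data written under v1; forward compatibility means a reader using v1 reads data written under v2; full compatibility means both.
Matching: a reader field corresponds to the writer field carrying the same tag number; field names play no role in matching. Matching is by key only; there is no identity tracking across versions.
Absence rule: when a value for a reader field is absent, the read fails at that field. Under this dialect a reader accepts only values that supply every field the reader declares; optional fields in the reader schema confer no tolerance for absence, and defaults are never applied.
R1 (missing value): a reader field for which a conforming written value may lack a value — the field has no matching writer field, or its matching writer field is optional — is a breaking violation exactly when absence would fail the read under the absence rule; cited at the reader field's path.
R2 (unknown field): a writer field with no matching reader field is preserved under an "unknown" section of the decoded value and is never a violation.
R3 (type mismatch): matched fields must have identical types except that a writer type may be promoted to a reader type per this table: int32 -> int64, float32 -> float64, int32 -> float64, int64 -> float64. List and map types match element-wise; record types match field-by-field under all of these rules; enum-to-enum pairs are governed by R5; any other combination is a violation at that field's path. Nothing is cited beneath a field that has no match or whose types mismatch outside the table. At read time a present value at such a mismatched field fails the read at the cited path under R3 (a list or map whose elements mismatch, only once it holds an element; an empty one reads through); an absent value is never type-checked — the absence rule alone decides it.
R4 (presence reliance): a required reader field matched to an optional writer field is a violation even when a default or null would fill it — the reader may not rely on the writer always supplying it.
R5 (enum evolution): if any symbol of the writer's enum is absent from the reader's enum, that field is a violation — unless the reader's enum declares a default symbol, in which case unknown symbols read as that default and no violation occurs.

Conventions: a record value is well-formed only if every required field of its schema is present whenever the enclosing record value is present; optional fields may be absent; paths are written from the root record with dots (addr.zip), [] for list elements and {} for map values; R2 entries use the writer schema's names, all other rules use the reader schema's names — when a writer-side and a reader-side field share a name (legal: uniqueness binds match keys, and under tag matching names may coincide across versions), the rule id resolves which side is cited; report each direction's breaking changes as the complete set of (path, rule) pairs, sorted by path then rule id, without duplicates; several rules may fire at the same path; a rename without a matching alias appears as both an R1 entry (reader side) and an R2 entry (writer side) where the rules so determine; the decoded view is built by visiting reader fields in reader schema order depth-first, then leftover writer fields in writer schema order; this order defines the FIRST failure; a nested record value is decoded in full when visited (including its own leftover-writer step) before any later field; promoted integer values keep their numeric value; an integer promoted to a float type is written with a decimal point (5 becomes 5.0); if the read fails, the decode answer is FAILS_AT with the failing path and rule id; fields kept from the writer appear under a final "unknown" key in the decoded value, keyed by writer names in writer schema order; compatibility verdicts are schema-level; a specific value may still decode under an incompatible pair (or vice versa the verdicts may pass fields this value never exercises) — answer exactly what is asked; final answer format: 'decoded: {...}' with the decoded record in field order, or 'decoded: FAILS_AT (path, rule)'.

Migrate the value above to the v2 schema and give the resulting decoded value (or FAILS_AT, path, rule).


decoded: FAILS_AT (channel, R1)

the writer's type comes first in each User pair
migrating the User value to v2:
  read fails at channel under R1 (no fill)
  => FAILS_AT (channel, R1)
checking off the User differences that do not matter here:
  added field weight to record User: optional float32, tag 25 (in v2 it sits last) -> changes User's schema-level verdicts only — the decode of this value is the same
  field archived in record User: tag 6 changed to 38 -> triggers nothing under the printed rules; the User answer is the same either way


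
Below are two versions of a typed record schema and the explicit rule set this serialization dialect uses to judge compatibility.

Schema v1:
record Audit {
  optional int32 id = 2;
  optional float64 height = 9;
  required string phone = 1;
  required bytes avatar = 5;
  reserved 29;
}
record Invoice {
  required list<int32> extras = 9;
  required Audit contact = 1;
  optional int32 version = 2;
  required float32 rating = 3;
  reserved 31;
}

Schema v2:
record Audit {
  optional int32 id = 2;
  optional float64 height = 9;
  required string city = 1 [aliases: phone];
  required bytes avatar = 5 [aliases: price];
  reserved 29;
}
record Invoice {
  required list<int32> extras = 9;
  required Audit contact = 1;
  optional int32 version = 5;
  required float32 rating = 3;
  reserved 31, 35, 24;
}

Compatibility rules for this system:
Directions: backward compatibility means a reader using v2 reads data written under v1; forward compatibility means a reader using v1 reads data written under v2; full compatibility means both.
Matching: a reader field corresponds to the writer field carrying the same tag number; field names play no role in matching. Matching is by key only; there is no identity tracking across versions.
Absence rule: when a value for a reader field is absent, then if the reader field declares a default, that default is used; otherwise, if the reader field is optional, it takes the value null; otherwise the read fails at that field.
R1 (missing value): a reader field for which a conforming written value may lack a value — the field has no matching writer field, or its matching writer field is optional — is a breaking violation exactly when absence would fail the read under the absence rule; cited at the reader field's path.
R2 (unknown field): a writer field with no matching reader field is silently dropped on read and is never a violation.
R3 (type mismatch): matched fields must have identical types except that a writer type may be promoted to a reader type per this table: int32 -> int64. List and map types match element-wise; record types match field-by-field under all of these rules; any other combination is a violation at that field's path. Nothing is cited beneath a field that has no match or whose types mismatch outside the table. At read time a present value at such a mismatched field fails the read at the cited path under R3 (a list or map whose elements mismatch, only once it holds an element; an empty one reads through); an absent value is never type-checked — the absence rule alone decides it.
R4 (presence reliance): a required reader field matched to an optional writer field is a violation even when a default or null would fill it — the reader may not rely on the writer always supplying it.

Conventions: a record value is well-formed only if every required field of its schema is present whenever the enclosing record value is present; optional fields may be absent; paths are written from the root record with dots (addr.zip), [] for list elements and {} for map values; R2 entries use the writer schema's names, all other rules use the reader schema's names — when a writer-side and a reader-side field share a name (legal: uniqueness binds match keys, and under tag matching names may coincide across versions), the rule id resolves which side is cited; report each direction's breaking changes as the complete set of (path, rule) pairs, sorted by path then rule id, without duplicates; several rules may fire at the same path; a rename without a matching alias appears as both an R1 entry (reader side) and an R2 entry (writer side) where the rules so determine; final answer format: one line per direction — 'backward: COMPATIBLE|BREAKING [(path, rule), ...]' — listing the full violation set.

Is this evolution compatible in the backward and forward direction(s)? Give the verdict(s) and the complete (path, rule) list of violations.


backward: COMPATIBLE []; forward: COMPATIBLE []

in Invoice below, arrows point writer -> reader
backward analysis of Invoice with v2 as reader and v1 as writer:
  writer required, list<int32> -> list<int32>: reader extras maps from writer extras
  writer required, Audit -> Audit: reader contact maps from writer contact
  no writer field matches reader version
  writer required, float32 -> float32: reader rating maps from writer rating
  version (writer side), unknown to reader
  writer optional, int32 -> int32: reader contact.id maps from writer contact.id
  writer optional, float64 -> float64: reader contact.height maps from writer contact.height
  writer required, string -> string: reader contact.city maps from writer contact.phone
  writer required, bytes -> bytes: reader contact.avatar maps from writer contact.avatar
  nothing fires on Invoice: backward is COMPATIBLE
forward analysis of Invoice with v1 as reader and v2 as writer:
  writer required, list<int32> -> list<int32>: reader extras maps from writer extras
  writer required, Audit -> Audit: reader contact maps from writer contact
  no writer field matches reader version
  writer required, float32 -> float32: reader rating maps from writer rating
  version (writer side), unknown to reader
  writer optional, int32 -> int32: reader contact.id maps from writer contact.id
  writer optional, float64 -> float64: reader contact.height maps from writer contact.height
  writer required, string -> string: reader contact.phone maps from writer contact.city
  writer required, bytes -> bytes: reader contact.avatar maps from writer contact.avatar
  nothing fires on Invoice: forward is COMPATIBLE
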